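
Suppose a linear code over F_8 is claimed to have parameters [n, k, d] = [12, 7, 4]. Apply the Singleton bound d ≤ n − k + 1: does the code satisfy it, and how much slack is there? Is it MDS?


Singleton RHS = n − k + 1 = 6, slack = 2, bound satisfied, not MDS.

Singleton bound: d ≤ n − k + 1.
Here n = 12, k = 7, so n − k + 1 = 6.
Given d = 4, check d ≤ 6: YES.
Slack = (n − k + 1) − d = 2.
The code is NOT MDS (slack = 2 > 0).
Description: the claimed parameters are [12, 7, 4]_8; such a code would be non-MDS.


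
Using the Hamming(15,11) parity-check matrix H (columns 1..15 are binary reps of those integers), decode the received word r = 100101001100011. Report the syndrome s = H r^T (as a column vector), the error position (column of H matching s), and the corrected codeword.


s = (0, 0, 0, 1)^T, error position = 1, corrected codeword c = 000101001100011

Compute s = H r^T mod 2 one row at a time:
  s_1 = 0 + 1 + 1 + 0 + 0 + 0 + 1 + 1 = 4 ≡ 0 (mod 2).
  s_2 = 1 + 0 + 1 + 0 + 0 + 0 + 1 + 1 = 4 ≡ 0 (mod 2).
  s_3 = 0 + 0 + 1 + 0 + 1 + 0 + 1 + 1 = 4 ≡ 0 (mod 2).
  s_4 = 1 + 0 + 0 + 0 + 1 + 0 + 0 + 1 = 3 ≡ 1 (mod 2).
s = (0, 0, 0, 1)^T — this equals column 1 of H (binary 0001), so error is at position 1.
Correct: flip bit 1 of r = 100101001100011 to get c = 000101001100011.


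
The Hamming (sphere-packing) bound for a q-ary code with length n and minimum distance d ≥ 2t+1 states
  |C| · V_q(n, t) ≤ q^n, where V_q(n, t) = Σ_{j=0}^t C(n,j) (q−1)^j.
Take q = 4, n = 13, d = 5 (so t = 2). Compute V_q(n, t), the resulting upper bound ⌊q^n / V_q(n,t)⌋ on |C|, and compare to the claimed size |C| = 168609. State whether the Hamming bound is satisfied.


V_q(n, t) = 742, q^n = 67108864, Hamming bound = 90443, |C| = 168609 > bound (violated).

Step 1: Compute V_q(n, t) = Σ_{j=0}^2 C(n, j) (q−1)^j.
  j = 0: C(13,0)·(3)^0 = 1·1 = 1.
  j = 1: C(13,1)·(3)^1 = 13·3 = 39.
  j = 2: C(13,2)·(3)^2 = 78·9 = 702.
  V_q(n, t) = 1 + 39 + 702 = 742.
Step 2: q^n = 4^13 = 67108864.
Step 3: Hamming bound ⌊q^n / V_q(n,t)⌋ = ⌊67108864/742⌋ = 90443.
Step 4: Compare |C| = 168609 to 90443: violated.
The claimed |C| lies above the Hamming bound, so no 4-ary code of length 13 with d ≥ 5 can have 168609 codewords.


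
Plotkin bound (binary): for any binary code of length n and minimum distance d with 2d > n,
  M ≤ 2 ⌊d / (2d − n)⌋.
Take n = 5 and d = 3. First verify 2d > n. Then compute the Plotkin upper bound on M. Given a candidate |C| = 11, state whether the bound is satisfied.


Plotkin bound M ≤ 6; given |C| = 11 > bound (violated).

Check applicability: 2d = 6, n = 5.
2d − n = 1 > 0, so Plotkin applies.
Compute d/(2d−n) = 3/1 ≈ 3.0000.
⌊d/(2d−n)⌋ = 3.
Plotkin bound: M ≤ 2·3 = 6.
Given |C| = 11, check: VIOLATED.
This |C| is above the Plotkin bound, so no binary code with n = 5, d = 3 and 11 codewords exists.


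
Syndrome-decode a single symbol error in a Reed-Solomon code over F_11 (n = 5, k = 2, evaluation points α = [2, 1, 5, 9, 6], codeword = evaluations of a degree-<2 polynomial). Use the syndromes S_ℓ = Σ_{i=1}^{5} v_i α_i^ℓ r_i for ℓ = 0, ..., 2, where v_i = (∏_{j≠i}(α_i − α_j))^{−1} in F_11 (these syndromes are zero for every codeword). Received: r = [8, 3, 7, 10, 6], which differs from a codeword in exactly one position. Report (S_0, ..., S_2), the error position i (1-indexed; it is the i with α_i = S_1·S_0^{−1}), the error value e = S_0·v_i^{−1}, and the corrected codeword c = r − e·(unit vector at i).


S = (7, 2, 10), error at position 3, error magnitude e = 6, c = [8, 3, 1, 10, 6].

Step 1: column multipliers v_i = (∏_{j≠i}(α_i − α_j))^{−1} mod 11.
  i = 1 (α = 2): (2−1)(2−5)(2−9)(2−6) = 1·(−3)·(−7)·(−4) = −84 ≡ 4, so v_1 = 4^{−1} = 3 (mod 11).
  i = 2 (α = 1): (1−2)(1−5)(1−9)(1−6) = (−1)·(−4)·(−8)·(−5) = 160 ≡ 6, so v_2 = 6^{−1} = 2 (mod 11).
  i = 3 (α = 5): (5−2)(5−1)(5−9)(5−6) = 3·4·(−4)·(−1) = 48 ≡ 4, so v_3 = 4^{−1} = 3 (mod 11).
  i = 4 (α = 9): (9−2)(9−1)(9−5)(9−6) = 7·8·4·3 = 672 ≡ 1, so v_4 = 1^{−1} = 1 (mod 11).
  i = 5 (α = 6): (6−2)(6−1)(6−5)(6−9) = 4·5·1·(−3) = −60 ≡ 6, so v_5 = 6^{−1} = 2 (mod 11).
  v = [3, 2, 3, 1, 2].
Step 2: syndromes of r = [8, 3, 7, 10, 6] (all sums mod 11).
  S_0 = Σ v_i r_i = 3·8 + 2·3 + 3·7 + 1·10 + 2·6 = 73 ≡ 7.
  S_1 = Σ v_i α_i r_i = 3·2·8 + 2·1·3 + 3·5·7 + 1·9·10 + 2·6·6 = 321 ≡ 2.
  α_i^2 mod 11 = [4, 1, 3, 4, 3].
  S_2 = Σ v_i α_i^2 r_i = 3·4·8 + 2·1·3 + 3·3·7 + 1·4·10 + 2·3·6 = 241 ≡ 10.
  S = (7, 2, 10) ≠ 0, so r is not a codeword (an error is present).
Step 3: locate the error. For a single error e at position i, S_ℓ = v_i·e·α_i^ℓ, so α_err = S_1/S_0.
  S_0^{−1} = 7^{−1} = 8 (mod 11), so α_err = 2·8 = 16 ≡ 5 = α_3. Error position i = 3.
  Consistency check: S_2/S_1 = 10·6 = 60 ≡ 5 = α_err ✓ (single-error assumption holds).
Step 4: error magnitude e = S_0/v_3 = S_0·∏_{j≠3}(α_3 − α_j) = 7·4 = 28 ≡ 6 (mod 11).
Step 5: correct position 3: c_3 = r_3 − e = 7 − 6 ≡ 1 (mod 11). Hence c = [8, 3, 1, 10, 6].
  Check: interpolating c through the α_i gives m(x) = 9 + 5·x (degree < 2) with m(α_i) = c_i for every i, so c is indeed a codeword.


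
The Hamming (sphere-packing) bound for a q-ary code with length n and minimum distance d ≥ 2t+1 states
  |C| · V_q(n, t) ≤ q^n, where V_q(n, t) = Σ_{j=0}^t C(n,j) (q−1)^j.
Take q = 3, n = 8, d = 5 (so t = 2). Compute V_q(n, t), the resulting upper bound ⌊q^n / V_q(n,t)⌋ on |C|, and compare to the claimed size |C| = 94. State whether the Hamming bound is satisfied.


V_q(n, t) = 129, q^n = 6561, Hamming bound = 50, |C| = 94 > bound (violated).

Step 1: Compute V_q(n, t) = Σ_{j=0}^2 C(n, j) (q−1)^j.
  j = 0: C(8,0)·(2)^0 = 1·1 = 1.
  j = 1: C(8,1)·(2)^1 = 8·2 = 16.
  j = 2: C(8,2)·(2)^2 = 28·4 = 112.
  V_q(n, t) = 1 + 16 + 112 = 129.
Step 2: q^n = 3^8 = 6561.
Step 3: Hamming bound ⌊q^n / V_q(n,t)⌋ = ⌊6561/129⌋ = 50.
Step 4: Compare |C| = 94 to 50: violated.
The claimed |C| lies above the Hamming bound, so no 3-ary code of length 8 with d ≥ 5 can have 94 codewords.


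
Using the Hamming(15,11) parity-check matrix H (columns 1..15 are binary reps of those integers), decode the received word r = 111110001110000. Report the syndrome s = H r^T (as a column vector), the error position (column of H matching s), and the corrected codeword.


s = (1, 0, 0, 1)^T, error position = 9, corrected codeword c = 111110000110000

Compute s = H r^T mod 2 one row at a time:
  s_1 = 0 + 1 + 1 + 1 + 0 + 0 + 0 + 0 = 3 ≡ 1 (mod 2).
  s_2 = 1 + 1 + 0 + 0 + 0 + 0 + 0 + 0 = 2 ≡ 0 (mod 2).
  s_3 = 1 + 1 + 0 + 0 + 1 + 1 + 0 + 0 = 4 ≡ 0 (mod 2).
  s_4 = 1 + 1 + 1 + 0 + 1 + 1 + 0 + 0 = 5 ≡ 1 (mod 2).
s = (1, 0, 0, 1)^T — this equals column 9 of H (binary 1001), so error is at position 9.
Correct: flip bit 9 of r = 111110001110000 to get c = 111110000110000.


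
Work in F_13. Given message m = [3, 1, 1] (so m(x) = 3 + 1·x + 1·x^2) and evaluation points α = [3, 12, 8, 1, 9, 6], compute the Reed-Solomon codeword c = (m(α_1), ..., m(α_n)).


c = [2, 3, 10, 5, 2, 6]

Message polynomial: m(x) = 3 + 1·x + 1·x^2 (mod 13).
For each evaluation point α_i, compute m(α_i) mod 13:
  α_1 = 3: Horner steps 1 → 4 → 2, so m(3) = 2.
  α_2 = 12: Horner steps 1 → 0 → 3, so m(12) = 3.
  α_3 = 8: Horner steps 1 → 9 → 10, so m(8) = 10.
  α_4 = 1: Horner steps 1 → 2 → 5, so m(1) = 5.
  α_5 = 9: Horner steps 1 → 10 → 2, so m(9) = 2.
  α_6 = 6: Horner steps 1 → 7 → 6, so m(6) = 6.
Codeword c = [2, 3, 10, 5, 2, 6] ∈ F_13^6.


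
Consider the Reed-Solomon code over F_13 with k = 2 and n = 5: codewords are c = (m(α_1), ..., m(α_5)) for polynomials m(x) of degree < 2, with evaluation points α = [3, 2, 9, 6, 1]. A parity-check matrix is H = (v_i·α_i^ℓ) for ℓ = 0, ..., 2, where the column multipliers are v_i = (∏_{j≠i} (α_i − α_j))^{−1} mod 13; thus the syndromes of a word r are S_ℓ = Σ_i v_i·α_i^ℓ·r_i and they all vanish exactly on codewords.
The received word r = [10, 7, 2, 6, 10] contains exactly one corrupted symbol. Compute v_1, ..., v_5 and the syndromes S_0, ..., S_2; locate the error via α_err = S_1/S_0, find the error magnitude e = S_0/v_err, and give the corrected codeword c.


S = (3, 3, 3), error at position 5, error magnitude e = 6, c = [10, 7, 2, 6, 4].

Step 1: column multipliers v_i = (∏_{j≠i}(α_i − α_j))^{−1} mod 13.
  i = 1 (α = 3): (3−2)(3−9)(3−6)(3−1) = 1·(−6)·(−3)·2 = 36 ≡ 10, so v_1 = 10^{−1} = 4 (mod 13).
  i = 2 (α = 2): (2−3)(2−9)(2−6)(2−1) = (−1)·(−7)·(−4)·1 = −28 ≡ 11, so v_2 = 11^{−1} = 6 (mod 13).
  i = 3 (α = 9): (9−3)(9−2)(9−6)(9−1) = 6·7·3·8 = 1008 ≡ 7, so v_3 = 7^{−1} = 2 (mod 13).
  i = 4 (α = 6): (6−3)(6−2)(6−9)(6−1) = 3·4·(−3)·5 = −180 ≡ 2, so v_4 = 2^{−1} = 7 (mod 13).
  i = 5 (α = 1): (1−3)(1−2)(1−9)(1−6) = (−2)·(−1)·(−8)·(−5) = 80 ≡ 2, so v_5 = 2^{−1} = 7 (mod 13).
  v = [4, 6, 2, 7, 7].
Step 2: syndromes of r = [10, 7, 2, 6, 10] (all sums mod 13).
  S_0 = Σ v_i r_i = 4·10 + 6·7 + 2·2 + 7·6 + 7·10 = 198 ≡ 3.
  S_1 = Σ v_i α_i r_i = 4·3·10 + 6·2·7 + 2·9·2 + 7·6·6 + 7·1·10 = 562 ≡ 3.
  α_i^2 mod 13 = [9, 4, 3, 10, 1].
  S_2 = Σ v_i α_i^2 r_i = 4·9·10 + 6·4·7 + 2·3·2 + 7·10·6 + 7·1·10 = 1030 ≡ 3.
  S = (3, 3, 3) ≠ 0, so r is not a codeword (an error is present).
Step 3: locate the error. For a single error e at position i, S_ℓ = v_i·e·α_i^ℓ, so α_err = S_1/S_0.
  S_0^{−1} = 3^{−1} = 9 (mod 13), so α_err = 3·9 = 27 ≡ 1 = α_5. Error position i = 5.
  Consistency check: S_2/S_1 = 3·9 = 27 ≡ 1 = α_err ✓ (single-error assumption holds).
Step 4: error magnitude e = S_0/v_5 = S_0·∏_{j≠5}(α_5 − α_j) = 3·2 = 6 ≡ 6 (mod 13).
Step 5: correct position 5: c_5 = r_5 − e = 10 − 6 ≡ 4 (mod 13). Hence c = [10, 7, 2, 6, 4].
  Check: interpolating c through the α_i gives m(x) = 1 + 3·x (degree < 2) with m(α_i) = c_i for every i, so c is indeed a codeword.


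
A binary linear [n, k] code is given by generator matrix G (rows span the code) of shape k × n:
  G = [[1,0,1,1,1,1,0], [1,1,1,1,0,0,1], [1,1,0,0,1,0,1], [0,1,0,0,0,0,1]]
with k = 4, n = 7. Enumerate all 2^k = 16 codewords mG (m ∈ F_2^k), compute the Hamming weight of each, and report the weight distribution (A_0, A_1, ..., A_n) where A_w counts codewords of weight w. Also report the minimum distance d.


Weight distribution: A_0 = 1, A_2 = 4, A_3 = 3, A_4 = 3, A_5 = 4, A_7 = 1. Minimum distance d = 2.

Enumerate all 2^4 = 16 messages m ∈ F_2^4.
For each, compute codeword c = mG in F_2^7, then tally its weight.
  m = 0000 → c = 0000000, weight = 0.
  m = 1000 → c = 1011110, weight = 5.
  m = 0100 → c = 1111001, weight = 5.
  m = 1100 → c = 0100111, weight = 4.
  m = 0010 → c = 1100101, weight = 4.
  m = 1010 → c = 0111011, weight = 5.
  m = 0110 → c = 0011100, weight = 3.
  m = 1110 → c = 1000010, weight = 2.
  m = 0001 → c = 0100001, weight = 2.
  m = 1001 → c = 1111111, weight = 7.
  m = 0101 → c = 1011000, weight = 3.
  m = 1101 → c = 0000110, weight = 2.
  m = 0011 → c = 1000100, weight = 2.
  m = 1011 → c = 0011010, weight = 3.
  m = 0111 → c = 0111101, weight = 5.
  m = 1111 → c = 1100011, weight = 4.
Tally weights:
  weight 0: 1 codewords.
  weight 2: 4 codewords.
  weight 3: 3 codewords.
  weight 4: 3 codewords.
  weight 5: 4 codewords.
  weight 7: 1 codewords.
Minimum distance d = smallest w > 0 with A_w > 0 = 2.
Sanity: Σ A_w = 16 = 2^4 = 16 ✓.


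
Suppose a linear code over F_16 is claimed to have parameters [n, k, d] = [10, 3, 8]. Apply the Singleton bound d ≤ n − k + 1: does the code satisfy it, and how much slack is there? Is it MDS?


Singleton RHS = n − k + 1 = 8, slack = 0, bound satisfied, MDS.

Singleton bound: d ≤ n − k + 1.
Here n = 10, k = 3, so n − k + 1 = 8.
Given d = 8, check d ≤ 8: YES.
Slack = (n − k + 1) − d = 0.
The code is MDS (slack = 0).
Description: the claimed parameters are [10, 3, 8]_16; such a code would be MDS (meets Singleton bound).


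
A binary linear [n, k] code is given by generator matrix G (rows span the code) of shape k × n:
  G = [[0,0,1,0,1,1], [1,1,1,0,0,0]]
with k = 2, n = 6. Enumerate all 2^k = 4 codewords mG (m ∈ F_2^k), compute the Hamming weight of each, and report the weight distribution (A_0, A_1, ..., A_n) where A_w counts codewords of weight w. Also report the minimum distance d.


Weight distribution: A_0 = 1, A_3 = 2, A_4 = 1. Minimum distance d = 3.

Enumerate all 2^2 = 4 messages m ∈ F_2^2.
For each, compute codeword c = mG in F_2^6, then tally its weight.
  m = 00 → c = 000000, weight = 0.
  m = 10 → c = 001011, weight = 3.
  m = 01 → c = 111000, weight = 3.
  m = 11 → c = 110011, weight = 4.
Tally weights:
  weight 0: 1 codewords.
  weight 3: 2 codewords.
  weight 4: 1 codewords.
Minimum distance d = smallest w > 0 with A_w > 0 = 3.
Sanity: Σ A_w = 4 = 2^2 = 4 ✓.


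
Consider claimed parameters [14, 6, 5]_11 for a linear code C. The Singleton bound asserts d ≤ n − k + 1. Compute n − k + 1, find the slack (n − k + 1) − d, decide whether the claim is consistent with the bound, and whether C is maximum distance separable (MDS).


Singleton RHS = n − k + 1 = 9, slack = 4, bound satisfied, not MDS.

Singleton bound: d ≤ n − k + 1.
Here n = 14, k = 6, so n − k + 1 = 9.
Given d = 5, check d ≤ 9: YES.
Slack = (n − k + 1) − d = 4.
The code is NOT MDS (slack = 4 > 0).
Description: the claimed parameters are [14, 6, 5]_11; such a code would be non-MDS.


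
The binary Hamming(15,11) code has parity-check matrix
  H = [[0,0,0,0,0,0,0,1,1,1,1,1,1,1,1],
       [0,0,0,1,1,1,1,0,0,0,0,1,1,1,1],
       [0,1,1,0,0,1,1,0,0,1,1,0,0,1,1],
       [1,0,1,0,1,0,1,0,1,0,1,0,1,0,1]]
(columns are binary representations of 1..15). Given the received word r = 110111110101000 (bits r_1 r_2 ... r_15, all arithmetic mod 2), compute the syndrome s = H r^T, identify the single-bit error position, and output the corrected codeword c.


s = (1, 1, 0, 1)^T, error position = 13, corrected codeword c = 110111110101100

Compute s = H r^T mod 2 one row at a time:
  s_1 = 1 + 0 + 1 + 0 + 1 + 0 + 0 + 0 = 3 ≡ 1 (mod 2).
  s_2 = 1 + 1 + 1 + 1 + 1 + 0 + 0 + 0 = 5 ≡ 1 (mod 2).
  s_3 = 1 + 0 + 1 + 1 + 1 + 0 + 0 + 0 = 4 ≡ 0 (mod 2).
  s_4 = 1 + 0 + 1 + 1 + 0 + 0 + 0 + 0 = 3 ≡ 1 (mod 2).
s = (1, 1, 0, 1)^T — this equals column 13 of H (binary 1101), so error is at position 13.
Correct: flip bit 13 of r = 110111110101000 to get c = 110111110101100.


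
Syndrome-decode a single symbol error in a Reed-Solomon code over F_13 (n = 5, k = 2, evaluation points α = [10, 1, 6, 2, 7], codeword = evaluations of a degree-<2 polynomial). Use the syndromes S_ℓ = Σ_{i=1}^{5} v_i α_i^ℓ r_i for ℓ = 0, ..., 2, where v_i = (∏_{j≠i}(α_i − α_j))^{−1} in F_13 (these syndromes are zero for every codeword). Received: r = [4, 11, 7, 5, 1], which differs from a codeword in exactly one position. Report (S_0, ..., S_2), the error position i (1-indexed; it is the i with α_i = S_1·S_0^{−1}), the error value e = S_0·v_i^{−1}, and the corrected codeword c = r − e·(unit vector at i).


S = (10, 9, 12), error at position 1, error magnitude e = 8, c = [9, 11, 7, 5, 1].

Step 1: column multipliers v_i = (∏_{j≠i}(α_i − α_j))^{−1} mod 13.
  i = 1 (α = 10): (10−1)(10−6)(10−2)(10−7) = 9·4·8·3 = 864 ≡ 6, so v_1 = 6^{−1} = 11 (mod 13).
  i = 2 (α = 1): (1−10)(1−6)(1−2)(1−7) = (−9)·(−5)·(−1)·(−6) = 270 ≡ 10, so v_2 = 10^{−1} = 4 (mod 13).
  i = 3 (α = 6): (6−10)(6−1)(6−2)(6−7) = (−4)·5·4·(−1) = 80 ≡ 2, so v_3 = 2^{−1} = 7 (mod 13).
  i = 4 (α = 2): (2−10)(2−1)(2−6)(2−7) = (−8)·1·(−4)·(−5) = −160 ≡ 9, so v_4 = 9^{−1} = 3 (mod 13).
  i = 5 (α = 7): (7−10)(7−1)(7−6)(7−2) = (−3)·6·1·5 = −90 ≡ 1, so v_5 = 1^{−1} = 1 (mod 13).
  v = [11, 4, 7, 3, 1].
Step 2: syndromes of r = [4, 11, 7, 5, 1] (all sums mod 13).
  S_0 = Σ v_i r_i = 11·4 + 4·11 + 7·7 + 3·5 + 1·1 = 153 ≡ 10.
  S_1 = Σ v_i α_i r_i = 11·10·4 + 4·1·11 + 7·6·7 + 3·2·5 + 1·7·1 = 815 ≡ 9.
  α_i^2 mod 13 = [9, 1, 10, 4, 10].
  S_2 = Σ v_i α_i^2 r_i = 11·9·4 + 4·1·11 + 7·10·7 + 3·4·5 + 1·10·1 = 1000 ≡ 12.
  S = (10, 9, 12) ≠ 0, so r is not a codeword (an error is present).
Step 3: locate the error. For a single error e at position i, S_ℓ = v_i·e·α_i^ℓ, so α_err = S_1/S_0.
  S_0^{−1} = 10^{−1} = 4 (mod 13), so α_err = 9·4 = 36 ≡ 10 = α_1. Error position i = 1.
  Consistency check: S_2/S_1 = 12·3 = 36 ≡ 10 = α_err ✓ (single-error assumption holds).
Step 4: error magnitude e = S_0/v_1 = S_0·∏_{j≠1}(α_1 − α_j) = 10·6 = 60 ≡ 8 (mod 13).
Step 5: correct position 1: c_1 = r_1 − e = 4 − 8 ≡ 9 (mod 13). Hence c = [9, 11, 7, 5, 1].
  Check: interpolating c through the α_i gives m(x) = 4 + 7·x (degree < 2) with m(α_i) = c_i for every i, so c is indeed a codeword.


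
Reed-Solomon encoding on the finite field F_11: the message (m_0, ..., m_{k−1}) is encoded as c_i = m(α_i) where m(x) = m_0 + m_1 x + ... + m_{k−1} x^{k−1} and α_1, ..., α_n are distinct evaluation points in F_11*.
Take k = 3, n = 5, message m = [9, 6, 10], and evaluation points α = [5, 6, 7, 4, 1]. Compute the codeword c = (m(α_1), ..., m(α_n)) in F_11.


c = [3, 9, 2, 6, 3]

Message polynomial: m(x) = 9 + 6·x + 10·x^2 (mod 11).
For each evaluation point α_i, compute m(α_i) mod 11:
  α_1 = 5: Horner steps 10 → 1 → 3, so m(5) = 3.
  α_2 = 6: Horner steps 10 → 0 → 9, so m(6) = 9.
  α_3 = 7: Horner steps 10 → 10 → 2, so m(7) = 2.
  α_4 = 4: Horner steps 10 → 2 → 6, so m(4) = 6.
  α_5 = 1: Horner steps 10 → 5 → 3, so m(1) = 3.
Codeword c = [3, 9, 2, 6, 3] ∈ F_11^5.


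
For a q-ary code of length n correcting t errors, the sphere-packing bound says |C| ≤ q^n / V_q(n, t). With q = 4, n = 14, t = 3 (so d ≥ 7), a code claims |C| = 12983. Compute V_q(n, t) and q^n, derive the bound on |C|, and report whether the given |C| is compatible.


V_q(n, t) = 10690, q^n = 268435456, Hamming bound = 25110, |C| = 12983 ≤ bound (satisfied).

Step 1: Compute V_q(n, t) = Σ_{j=0}^3 C(n, j) (q−1)^j.
  j = 0: C(14,0)·(3)^0 = 1·1 = 1.
  j = 1: C(14,1)·(3)^1 = 14·3 = 42.
  j = 2: C(14,2)·(3)^2 = 91·9 = 819.
  j = 3: C(14,3)·(3)^3 = 364·27 = 9828.
  V_q(n, t) = 1 + 42 + 819 + 9828 = 10690.
Step 2: q^n = 4^14 = 268435456.
Step 3: Hamming bound ⌊q^n / V_q(n,t)⌋ = ⌊268435456/10690⌋ = 25110.
Step 4: Compare |C| = 12983 to 25110: satisfied.
The claimed |C| lies below the Hamming bound.


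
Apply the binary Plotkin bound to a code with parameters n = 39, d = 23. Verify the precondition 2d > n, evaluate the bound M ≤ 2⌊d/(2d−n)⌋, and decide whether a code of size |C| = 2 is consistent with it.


Plotkin bound M ≤ 6; given |C| = 2 ≤ bound (satisfied).

Check applicability: 2d = 46, n = 39.
2d − n = 7 > 0, so Plotkin applies.
Compute d/(2d−n) = 23/7 ≈ 3.2857.
⌊d/(2d−n)⌋ = 3.
Plotkin bound: M ≤ 2·3 = 6.
Given |C| = 2, check: satisfied.
This |C| is below the Plotkin bound.


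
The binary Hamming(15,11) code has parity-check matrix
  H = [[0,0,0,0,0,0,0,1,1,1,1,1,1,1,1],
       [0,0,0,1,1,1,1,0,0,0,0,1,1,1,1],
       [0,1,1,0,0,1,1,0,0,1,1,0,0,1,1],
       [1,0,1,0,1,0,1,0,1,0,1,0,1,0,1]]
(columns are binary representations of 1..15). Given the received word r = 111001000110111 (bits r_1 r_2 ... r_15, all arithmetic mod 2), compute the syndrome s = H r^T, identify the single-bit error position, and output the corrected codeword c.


s = (1, 0, 1, 1)^T, error position = 11, corrected codeword c = 111001000100111

Compute s = H r^T mod 2 one row at a time:
  s_1 = 0 + 0 + 1 + 1 + 0 + 1 + 1 + 1 = 5 ≡ 1 (mod 2).
  s_2 = 0 + 0 + 1 + 0 + 0 + 1 + 1 + 1 = 4 ≡ 0 (mod 2).
  s_3 = 1 + 1 + 1 + 0 + 1 + 1 + 1 + 1 = 7 ≡ 1 (mod 2).
  s_4 = 1 + 1 + 0 + 0 + 0 + 1 + 1 + 1 = 5 ≡ 1 (mod 2).
s = (1, 0, 1, 1)^T — this equals column 11 of H (binary 1011), so error is at position 11.
Correct: flip bit 11 of r = 111001000110111 to get c = 111001000100111.


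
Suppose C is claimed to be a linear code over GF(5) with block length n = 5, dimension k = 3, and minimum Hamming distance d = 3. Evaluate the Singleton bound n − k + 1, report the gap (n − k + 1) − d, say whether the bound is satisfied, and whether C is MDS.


Singleton RHS = n − k + 1 = 3, slack = 0, bound satisfied, MDS.

Singleton bound: d ≤ n − k + 1.
Here n = 5, k = 3, so n − k + 1 = 3.
Given d = 3, check d ≤ 3: YES.
Slack = (n − k + 1) − d = 0.
The code is MDS (slack = 0).
Description: the claimed parameters are [5, 3, 3]_5; such a code would be MDS (meets Singleton bound).


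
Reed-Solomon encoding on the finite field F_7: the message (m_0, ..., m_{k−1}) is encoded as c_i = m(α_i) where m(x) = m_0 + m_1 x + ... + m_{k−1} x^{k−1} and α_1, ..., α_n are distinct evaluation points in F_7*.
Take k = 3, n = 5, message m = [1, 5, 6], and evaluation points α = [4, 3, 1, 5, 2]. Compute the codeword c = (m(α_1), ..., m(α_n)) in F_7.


c = [5, 0, 5, 1, 0]

Message polynomial: m(x) = 1 + 5·x + 6·x^2 (mod 7).
For each evaluation point α_i, compute m(α_i) mod 7:
  α_1 = 4: Horner steps 6 → 1 → 5, so m(4) = 5.
  α_2 = 3: Horner steps 6 → 2 → 0, so m(3) = 0.
  α_3 = 1: Horner steps 6 → 4 → 5, so m(1) = 5.
  α_4 = 5: Horner steps 6 → 0 → 1, so m(5) = 1.
  α_5 = 2: Horner steps 6 → 3 → 0, so m(2) = 0.
Codeword c = [5, 0, 5, 1, 0] ∈ F_7^5.


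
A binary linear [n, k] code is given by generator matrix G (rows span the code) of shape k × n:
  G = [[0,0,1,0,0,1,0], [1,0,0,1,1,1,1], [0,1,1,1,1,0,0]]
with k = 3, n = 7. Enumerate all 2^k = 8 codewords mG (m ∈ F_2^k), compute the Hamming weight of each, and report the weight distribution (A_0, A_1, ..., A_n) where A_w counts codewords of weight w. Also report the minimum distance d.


Weight distribution: A_0 = 1, A_2 = 1, A_3 = 1, A_4 = 2, A_5 = 3. Minimum distance d = 2.

Enumerate all 2^3 = 8 messages m ∈ F_2^3.
For each, compute codeword c = mG in F_2^7, then tally its weight.
  m = 000 → c = 0000000, weight = 0.
  m = 100 → c = 0010010, weight = 2.
  m = 010 → c = 1001111, weight = 5.
  m = 110 → c = 1011101, weight = 5.
  m = 001 → c = 0111100, weight = 4.
  m = 101 → c = 0101110, weight = 4.
  m = 011 → c = 1110011, weight = 5.
  m = 111 → c = 1100001, weight = 3.
Tally weights:
  weight 0: 1 codewords.
  weight 2: 1 codewords.
  weight 3: 1 codewords.
  weight 4: 2 codewords.
  weight 5: 3 codewords.
Minimum distance d = smallest w > 0 with A_w > 0 = 2.
Sanity: Σ A_w = 8 = 2^3 = 8 ✓.


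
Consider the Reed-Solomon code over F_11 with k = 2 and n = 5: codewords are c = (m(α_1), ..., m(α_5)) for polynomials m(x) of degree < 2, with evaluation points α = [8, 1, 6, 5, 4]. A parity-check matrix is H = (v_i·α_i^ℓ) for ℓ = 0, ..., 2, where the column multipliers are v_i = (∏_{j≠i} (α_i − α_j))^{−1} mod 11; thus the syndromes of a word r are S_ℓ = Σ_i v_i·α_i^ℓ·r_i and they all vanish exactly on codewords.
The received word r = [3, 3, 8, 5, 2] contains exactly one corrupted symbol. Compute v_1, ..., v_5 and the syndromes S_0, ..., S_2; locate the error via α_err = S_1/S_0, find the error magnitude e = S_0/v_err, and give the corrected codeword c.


S = (5, 5, 5), error at position 2, error magnitude e = 10, c = [3, 4, 8, 5, 2].

Step 1: column multipliers v_i = (∏_{j≠i}(α_i − α_j))^{−1} mod 11.
  i = 1 (α = 8): (8−1)(8−6)(8−5)(8−4) = 7·2·3·4 = 168 ≡ 3, so v_1 = 3^{−1} = 4 (mod 11).
  i = 2 (α = 1): (1−8)(1−6)(1−5)(1−4) = (−7)·(−5)·(−4)·(−3) = 420 ≡ 2, so v_2 = 2^{−1} = 6 (mod 11).
  i = 3 (α = 6): (6−8)(6−1)(6−5)(6−4) = (−2)·5·1·2 = −20 ≡ 2, so v_3 = 2^{−1} = 6 (mod 11).
  i = 4 (α = 5): (5−8)(5−1)(5−6)(5−4) = (−3)·4·(−1)·1 = 12 ≡ 1, so v_4 = 1^{−1} = 1 (mod 11).
  i = 5 (α = 4): (4−8)(4−1)(4−6)(4−5) = (−4)·3·(−2)·(−1) = −24 ≡ 9, so v_5 = 9^{−1} = 5 (mod 11).
  v = [4, 6, 6, 1, 5].
Step 2: syndromes of r = [3, 3, 8, 5, 2] (all sums mod 11).
  S_0 = Σ v_i r_i = 4·3 + 6·3 + 6·8 + 1·5 + 5·2 = 93 ≡ 5.
  S_1 = Σ v_i α_i r_i = 4·8·3 + 6·1·3 + 6·6·8 + 1·5·5 + 5·4·2 = 467 ≡ 5.
  α_i^2 mod 11 = [9, 1, 3, 3, 5].
  S_2 = Σ v_i α_i^2 r_i = 4·9·3 + 6·1·3 + 6·3·8 + 1·3·5 + 5·5·2 = 335 ≡ 5.
  S = (5, 5, 5) ≠ 0, so r is not a codeword (an error is present).
Step 3: locate the error. For a single error e at position i, S_ℓ = v_i·e·α_i^ℓ, so α_err = S_1/S_0.
  S_0^{−1} = 5^{−1} = 9 (mod 11), so α_err = 5·9 = 45 ≡ 1 = α_2. Error position i = 2.
  Consistency check: S_2/S_1 = 5·9 = 45 ≡ 1 = α_err ✓ (single-error assumption holds).
Step 4: error magnitude e = S_0/v_2 = S_0·∏_{j≠2}(α_2 − α_j) = 5·2 = 10 ≡ 10 (mod 11).
Step 5: correct position 2: c_2 = r_2 − e = 3 − 10 ≡ 4 (mod 11). Hence c = [3, 4, 8, 5, 2].
  Check: interpolating c through the α_i gives m(x) = 1 + 3·x (degree < 2) with m(α_i) = c_i for every i, so c is indeed a codeword.


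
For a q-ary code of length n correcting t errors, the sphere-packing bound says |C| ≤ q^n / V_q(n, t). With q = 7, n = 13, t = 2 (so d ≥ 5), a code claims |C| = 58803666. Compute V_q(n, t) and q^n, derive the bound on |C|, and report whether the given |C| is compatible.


V_q(n, t) = 2887, q^n = 96889010407, Hamming bound = 33560446, |C| = 58803666 > bound (violated).

Step 1: Compute V_q(n, t) = Σ_{j=0}^2 C(n, j) (q−1)^j.
  j = 0: C(13,0)·(6)^0 = 1·1 = 1.
  j = 1: C(13,1)·(6)^1 = 13·6 = 78.
  j = 2: C(13,2)·(6)^2 = 78·36 = 2808.
  V_q(n, t) = 1 + 78 + 2808 = 2887.
Step 2: q^n = 7^13 = 96889010407.
Step 3: Hamming bound ⌊q^n / V_q(n,t)⌋ = ⌊96889010407/2887⌋ = 33560446.
Step 4: Compare |C| = 58803666 to 33560446: violated.
The claimed |C| lies above the Hamming bound, so no 7-ary code of length 13 with d ≥ 5 can have 58803666 codewords.


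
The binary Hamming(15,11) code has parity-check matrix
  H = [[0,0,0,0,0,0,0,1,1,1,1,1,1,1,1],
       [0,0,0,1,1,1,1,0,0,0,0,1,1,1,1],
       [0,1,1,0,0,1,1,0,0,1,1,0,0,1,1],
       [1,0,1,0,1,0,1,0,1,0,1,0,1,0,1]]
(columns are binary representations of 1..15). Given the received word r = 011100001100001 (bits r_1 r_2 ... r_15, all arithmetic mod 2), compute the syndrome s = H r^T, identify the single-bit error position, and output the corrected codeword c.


s = (1, 0, 0, 1)^T, error position = 9, corrected codeword c = 011100000100001

Compute s = H r^T mod 2 one row at a time:
  s_1 = 0 + 1 + 1 + 0 + 0 + 0 + 0 + 1 = 3 ≡ 1 (mod 2).
  s_2 = 1 + 0 + 0 + 0 + 0 + 0 + 0 + 1 = 2 ≡ 0 (mod 2).
  s_3 = 1 + 1 + 0 + 0 + 1 + 0 + 0 + 1 = 4 ≡ 0 (mod 2).
  s_4 = 0 + 1 + 0 + 0 + 1 + 0 + 0 + 1 = 3 ≡ 1 (mod 2).
s = (1, 0, 0, 1)^T — this equals column 9 of H (binary 1001), so error is at position 9.
Correct: flip bit 9 of r = 011100001100001 to get c = 011100000100001.


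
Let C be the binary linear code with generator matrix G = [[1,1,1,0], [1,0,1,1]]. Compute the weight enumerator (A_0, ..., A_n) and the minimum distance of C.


Weight distribution: A_0 = 1, A_2 = 1, A_3 = 2. Minimum distance d = 2.

Enumerate all 2^2 = 4 messages m ∈ F_2^2.
For each, compute codeword c = mG in F_2^4, then tally its weight.
  m = 00 → c = 0000, weight = 0.
  m = 10 → c = 1110, weight = 3.
  m = 01 → c = 1011, weight = 3.
  m = 11 → c = 0101, weight = 2.
Tally weights:
  weight 0: 1 codewords.
  weight 2: 1 codewords.
  weight 3: 2 codewords.
Minimum distance d = smallest w > 0 with A_w > 0 = 2.
Sanity: Σ A_w = 4 = 2^2 = 4 ✓.


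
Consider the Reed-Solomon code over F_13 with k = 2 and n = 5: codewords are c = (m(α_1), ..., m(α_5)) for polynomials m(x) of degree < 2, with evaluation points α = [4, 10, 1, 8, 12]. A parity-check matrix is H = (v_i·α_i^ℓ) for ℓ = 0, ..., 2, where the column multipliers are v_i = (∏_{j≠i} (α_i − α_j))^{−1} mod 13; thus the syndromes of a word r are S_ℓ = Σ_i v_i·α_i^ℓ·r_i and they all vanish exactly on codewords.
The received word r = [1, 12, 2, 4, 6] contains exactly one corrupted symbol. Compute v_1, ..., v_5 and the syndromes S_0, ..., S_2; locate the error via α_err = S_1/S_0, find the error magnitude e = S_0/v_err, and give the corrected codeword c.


S = (6, 7, 6), error at position 5, error magnitude e = 12, c = [1, 12, 2, 4, 7].

Step 1: column multipliers v_i = (∏_{j≠i}(α_i − α_j))^{−1} mod 13.
  i = 1 (α = 4): (4−10)(4−1)(4−8)(4−12) = (−6)·3·(−4)·(−8) = −576 ≡ 9, so v_1 = 9^{−1} = 3 (mod 13).
  i = 2 (α = 10): (10−4)(10−1)(10−8)(10−12) = 6·9·2·(−2) = −216 ≡ 5, so v_2 = 5^{−1} = 8 (mod 13).
  i = 3 (α = 1): (1−4)(1−10)(1−8)(1−12) = (−3)·(−9)·(−7)·(−11) = 2079 ≡ 12, so v_3 = 12^{−1} = 12 (mod 13).
  i = 4 (α = 8): (8−4)(8−10)(8−1)(8−12) = 4·(−2)·7·(−4) = 224 ≡ 3, so v_4 = 3^{−1} = 9 (mod 13).
  i = 5 (α = 12): (12−4)(12−10)(12−1)(12−8) = 8·2·11·4 = 704 ≡ 2, so v_5 = 2^{−1} = 7 (mod 13).
  v = [3, 8, 12, 9, 7].
Step 2: syndromes of r = [1, 12, 2, 4, 6] (all sums mod 13).
  S_0 = Σ v_i r_i = 3·1 + 8·12 + 12·2 + 9·4 + 7·6 = 201 ≡ 6.
  S_1 = Σ v_i α_i r_i = 3·4·1 + 8·10·12 + 12·1·2 + 9·8·4 + 7·12·6 = 1788 ≡ 7.
  α_i^2 mod 13 = [3, 9, 1, 12, 1].
  S_2 = Σ v_i α_i^2 r_i = 3·3·1 + 8·9·12 + 12·1·2 + 9·12·4 + 7·1·6 = 1371 ≡ 6.
  S = (6, 7, 6) ≠ 0, so r is not a codeword (an error is present).
Step 3: locate the error. For a single error e at position i, S_ℓ = v_i·e·α_i^ℓ, so α_err = S_1/S_0.
  S_0^{−1} = 6^{−1} = 11 (mod 13), so α_err = 7·11 = 77 ≡ 12 = α_5. Error position i = 5.
  Consistency check: S_2/S_1 = 6·2 = 12 ≡ 12 = α_err ✓ (single-error assumption holds).
Step 4: error magnitude e = S_0/v_5 = S_0·∏_{j≠5}(α_5 − α_j) = 6·2 = 12 ≡ 12 (mod 13).
Step 5: correct position 5: c_5 = r_5 − e = 6 − 12 ≡ 7 (mod 13). Hence c = [1, 12, 2, 4, 7].
  Check: interpolating c through the α_i gives m(x) = 11 + 4·x (degree < 2) with m(α_i) = c_i for every i, so c is indeed a codeword.


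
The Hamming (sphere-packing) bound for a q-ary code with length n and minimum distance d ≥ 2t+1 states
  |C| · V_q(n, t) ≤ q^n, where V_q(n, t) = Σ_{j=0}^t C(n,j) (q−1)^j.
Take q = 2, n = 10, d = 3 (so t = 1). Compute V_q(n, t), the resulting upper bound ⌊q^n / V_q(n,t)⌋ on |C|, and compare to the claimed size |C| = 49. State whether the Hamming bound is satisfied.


V_q(n, t) = 11, q^n = 1024, Hamming bound = 93, |C| = 49 ≤ bound (satisfied).

Step 1: Compute V_q(n, t) = Σ_{j=0}^1 C(n, j) (q−1)^j.
  j = 0: C(10,0)·(1)^0 = 1·1 = 1.
  j = 1: C(10,1)·(1)^1 = 10·1 = 10.
  V_q(n, t) = 1 + 10 = 11.
Step 2: q^n = 2^10 = 1024.
Step 3: Hamming bound ⌊q^n / V_q(n,t)⌋ = ⌊1024/11⌋ = 93.
Step 4: Compare |C| = 49 to 93: satisfied.
The claimed |C| lies below the Hamming bound.


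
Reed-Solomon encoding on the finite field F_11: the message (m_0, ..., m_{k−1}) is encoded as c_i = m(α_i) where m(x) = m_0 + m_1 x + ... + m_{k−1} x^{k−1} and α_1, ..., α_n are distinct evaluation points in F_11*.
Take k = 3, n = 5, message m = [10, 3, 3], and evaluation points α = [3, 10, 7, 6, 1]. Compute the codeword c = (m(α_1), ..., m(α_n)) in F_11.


c = [2, 10, 2, 4, 5]

Message polynomial: m(x) = 10 + 3·x + 3·x^2 (mod 11).
For each evaluation point α_i, compute m(α_i) mod 11:
  α_1 = 3: Horner steps 3 → 1 → 2, so m(3) = 2.
  α_2 = 10: Horner steps 3 → 0 → 10, so m(10) = 10.
  α_3 = 7: Horner steps 3 → 2 → 2, so m(7) = 2.
  α_4 = 6: Horner steps 3 → 10 → 4, so m(6) = 4.
  α_5 = 1: Horner steps 3 → 6 → 5, so m(1) = 5.
Codeword c = [2, 10, 2, 4, 5] ∈ F_11^5.


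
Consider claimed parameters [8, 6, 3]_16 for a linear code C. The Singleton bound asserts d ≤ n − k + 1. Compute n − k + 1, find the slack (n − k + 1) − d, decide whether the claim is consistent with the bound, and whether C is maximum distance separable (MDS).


Singleton RHS = n − k + 1 = 3, slack = 0, bound satisfied, MDS.

Singleton bound: d ≤ n − k + 1.
Here n = 8, k = 6, so n − k + 1 = 3.
Given d = 3, check d ≤ 3: YES.
Slack = (n − k + 1) − d = 0.
The code is MDS (slack = 0).
Description: the claimed parameters are [8, 6, 3]_16; such a code would be MDS (meets Singleton bound).


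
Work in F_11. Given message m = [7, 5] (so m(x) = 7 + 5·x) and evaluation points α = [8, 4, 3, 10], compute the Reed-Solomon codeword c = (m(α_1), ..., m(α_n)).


c = [3, 5, 0, 2]

Message polynomial: m(x) = 7 + 5·x (mod 11).
For each evaluation point α_i, compute m(α_i) mod 11:
  α_1 = 8: Horner steps 5 → 3, so m(8) = 3.
  α_2 = 4: Horner steps 5 → 5, so m(4) = 5.
  α_3 = 3: Horner steps 5 → 0, so m(3) = 0.
  α_4 = 10: Horner steps 5 → 2, so m(10) = 2.
Codeword c = [3, 5, 0, 2] ∈ F_11^4.


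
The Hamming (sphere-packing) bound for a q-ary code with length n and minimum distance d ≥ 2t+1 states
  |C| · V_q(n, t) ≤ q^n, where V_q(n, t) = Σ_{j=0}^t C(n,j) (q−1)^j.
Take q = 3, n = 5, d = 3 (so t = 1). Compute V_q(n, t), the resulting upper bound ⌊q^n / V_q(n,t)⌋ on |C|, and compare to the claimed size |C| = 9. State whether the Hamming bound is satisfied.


V_q(n, t) = 11, q^n = 243, Hamming bound = 22, |C| = 9 ≤ bound (satisfied).

Step 1: Compute V_q(n, t) = Σ_{j=0}^1 C(n, j) (q−1)^j.
  j = 0: C(5,0)·(2)^0 = 1·1 = 1.
  j = 1: C(5,1)·(2)^1 = 5·2 = 10.
  V_q(n, t) = 1 + 10 = 11.
Step 2: q^n = 3^5 = 243.
Step 3: Hamming bound ⌊q^n / V_q(n,t)⌋ = ⌊243/11⌋ = 22.
Step 4: Compare |C| = 9 to 22: satisfied.
The claimed |C| lies below the Hamming bound.


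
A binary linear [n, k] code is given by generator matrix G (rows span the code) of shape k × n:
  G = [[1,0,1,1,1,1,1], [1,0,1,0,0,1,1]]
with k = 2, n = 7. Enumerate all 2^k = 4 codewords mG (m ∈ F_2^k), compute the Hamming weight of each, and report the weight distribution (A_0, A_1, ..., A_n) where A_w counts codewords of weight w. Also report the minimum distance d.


Weight distribution: A_0 = 1, A_2 = 1, A_4 = 1, A_6 = 1. Minimum distance d = 2.

Enumerate all 2^2 = 4 messages m ∈ F_2^2.
For each, compute codeword c = mG in F_2^7, then tally its weight.
  m = 00 → c = 0000000, weight = 0.
  m = 10 → c = 1011111, weight = 6.
  m = 01 → c = 1010011, weight = 4.
  m = 11 → c = 0001100, weight = 2.
Tally weights:
  weight 0: 1 codewords.
  weight 2: 1 codewords.
  weight 4: 1 codewords.
  weight 6: 1 codewords.
Minimum distance d = smallest w > 0 with A_w > 0 = 2.
Sanity: Σ A_w = 4 = 2^2 = 4 ✓.


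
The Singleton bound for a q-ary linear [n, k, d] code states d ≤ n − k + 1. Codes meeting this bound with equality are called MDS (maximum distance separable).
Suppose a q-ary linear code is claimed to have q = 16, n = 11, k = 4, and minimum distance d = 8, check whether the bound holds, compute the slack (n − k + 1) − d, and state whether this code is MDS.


Singleton RHS = n − k + 1 = 8, slack = 0, bound satisfied, MDS.

Singleton bound: d ≤ n − k + 1.
Here n = 11, k = 4, so n − k + 1 = 8.
Given d = 8, check d ≤ 8: YES.
Slack = (n − k + 1) − d = 0.
The code is MDS (slack = 0).
Description: the claimed parameters are [11, 4, 8]_16; such a code would be MDS (meets Singleton bound).


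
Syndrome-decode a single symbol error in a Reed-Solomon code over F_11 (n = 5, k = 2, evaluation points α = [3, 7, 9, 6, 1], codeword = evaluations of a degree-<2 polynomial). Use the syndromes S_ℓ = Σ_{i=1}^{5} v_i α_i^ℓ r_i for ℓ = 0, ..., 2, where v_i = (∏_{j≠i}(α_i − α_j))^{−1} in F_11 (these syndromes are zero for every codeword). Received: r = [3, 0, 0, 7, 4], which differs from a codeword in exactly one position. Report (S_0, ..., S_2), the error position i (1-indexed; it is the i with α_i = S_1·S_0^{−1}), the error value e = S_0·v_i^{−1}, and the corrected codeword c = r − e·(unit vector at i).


S = (3, 10, 4), error at position 2, error magnitude e = 10, c = [3, 1, 0, 7, 4].

Step 1: column multipliers v_i = (∏_{j≠i}(α_i − α_j))^{−1} mod 11.
  i = 1 (α = 3): (3−7)(3−9)(3−6)(3−1) = (−4)·(−6)·(−3)·2 = −144 ≡ 10, so v_1 = 10^{−1} = 10 (mod 11).
  i = 2 (α = 7): (7−3)(7−9)(7−6)(7−1) = 4·(−2)·1·6 = −48 ≡ 7, so v_2 = 7^{−1} = 8 (mod 11).
  i = 3 (α = 9): (9−3)(9−7)(9−6)(9−1) = 6·2·3·8 = 288 ≡ 2, so v_3 = 2^{−1} = 6 (mod 11).
  i = 4 (α = 6): (6−3)(6−7)(6−9)(6−1) = 3·(−1)·(−3)·5 = 45 ≡ 1, so v_4 = 1^{−1} = 1 (mod 11).
  i = 5 (α = 1): (1−3)(1−7)(1−9)(1−6) = (−2)·(−6)·(−8)·(−5) = 480 ≡ 7, so v_5 = 7^{−1} = 8 (mod 11).
  v = [10, 8, 6, 1, 8].
Step 2: syndromes of r = [3, 0, 0, 7, 4] (all sums mod 11).
  S_0 = Σ v_i r_i = 10·3 + 8·0 + 6·0 + 1·7 + 8·4 = 69 ≡ 3.
  S_1 = Σ v_i α_i r_i = 10·3·3 + 8·7·0 + 6·9·0 + 1·6·7 + 8·1·4 = 164 ≡ 10.
  α_i^2 mod 11 = [9, 5, 4, 3, 1].
  S_2 = Σ v_i α_i^2 r_i = 10·9·3 + 8·5·0 + 6·4·0 + 1·3·7 + 8·1·4 = 323 ≡ 4.
  S = (3, 10, 4) ≠ 0, so r is not a codeword (an error is present).
Step 3: locate the error. For a single error e at position i, S_ℓ = v_i·e·α_i^ℓ, so α_err = S_1/S_0.
  S_0^{−1} = 3^{−1} = 4 (mod 11), so α_err = 10·4 = 40 ≡ 7 = α_2. Error position i = 2.
  Consistency check: S_2/S_1 = 4·10 = 40 ≡ 7 = α_err ✓ (single-error assumption holds).
Step 4: error magnitude e = S_0/v_2 = S_0·∏_{j≠2}(α_2 − α_j) = 3·7 = 21 ≡ 10 (mod 11).
Step 5: correct position 2: c_2 = r_2 − e = 0 − 10 ≡ 1 (mod 11). Hence c = [3, 1, 0, 7, 4].
  Check: interpolating c through the α_i gives m(x) = 10 + 5·x (degree < 2) with m(α_i) = c_i for every i, so c is indeed a codeword.


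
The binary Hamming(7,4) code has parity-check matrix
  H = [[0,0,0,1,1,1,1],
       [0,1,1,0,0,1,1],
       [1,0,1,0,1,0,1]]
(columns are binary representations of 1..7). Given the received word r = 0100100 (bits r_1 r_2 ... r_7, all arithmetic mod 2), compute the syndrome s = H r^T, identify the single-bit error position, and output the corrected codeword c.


s = (1, 1, 1)^T, error position = 7, corrected codeword c = 0100101

Compute s = H r^T mod 2 one row at a time:
  s_1 = 0 + 1 + 0 + 0 = 1 ≡ 1 (mod 2).
  s_2 = 1 + 0 + 0 + 0 = 1 ≡ 1 (mod 2).
  s_3 = 0 + 0 + 1 + 0 = 1 ≡ 1 (mod 2).
s = (1, 1, 1)^T — this equals column 7 of H (binary 111), so error is at position 7.
Correct: flip bit 7 of r = 0100100 to get c = 0100101.


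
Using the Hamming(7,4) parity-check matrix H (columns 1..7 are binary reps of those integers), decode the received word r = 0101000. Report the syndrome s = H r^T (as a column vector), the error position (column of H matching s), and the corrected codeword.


s = (1, 1, 0)^T, error position = 6, corrected codeword c = 0101010

Compute s = H r^T mod 2 one row at a time:
  s_1 = 1 + 0 + 0 + 0 = 1 ≡ 1 (mod 2).
  s_2 = 1 + 0 + 0 + 0 = 1 ≡ 1 (mod 2).
  s_3 = 0 + 0 + 0 + 0 = 0 ≡ 0 (mod 2).
s = (1, 1, 0)^T — this equals column 6 of H (binary 110), so error is at position 6.
Correct: flip bit 6 of r = 0101000 to get c = 0101010.


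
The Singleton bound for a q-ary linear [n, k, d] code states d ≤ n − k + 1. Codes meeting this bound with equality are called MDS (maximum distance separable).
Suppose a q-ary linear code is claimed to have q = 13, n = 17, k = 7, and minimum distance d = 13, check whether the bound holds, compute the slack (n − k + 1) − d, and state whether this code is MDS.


Singleton RHS = n − k + 1 = 11, slack = -2, bound violated (no such code; not MDS).

Singleton bound: d ≤ n − k + 1.
Here n = 17, k = 7, so n − k + 1 = 11.
Given d = 13, check d ≤ 11: NO.
Slack = (n − k + 1) − d = -2.
The slack is negative: d = 13 exceeds n − k + 1 = 11 by 2, so the Singleton bound is violated and no linear [17, 7, 13]_13 code can exist. In particular it is not MDS (MDS requires d = n − k + 1 exactly).
Description: the claimed parameters are [17, 7, 13]_13; such a code would be impossible (violates the Singleton bound).
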